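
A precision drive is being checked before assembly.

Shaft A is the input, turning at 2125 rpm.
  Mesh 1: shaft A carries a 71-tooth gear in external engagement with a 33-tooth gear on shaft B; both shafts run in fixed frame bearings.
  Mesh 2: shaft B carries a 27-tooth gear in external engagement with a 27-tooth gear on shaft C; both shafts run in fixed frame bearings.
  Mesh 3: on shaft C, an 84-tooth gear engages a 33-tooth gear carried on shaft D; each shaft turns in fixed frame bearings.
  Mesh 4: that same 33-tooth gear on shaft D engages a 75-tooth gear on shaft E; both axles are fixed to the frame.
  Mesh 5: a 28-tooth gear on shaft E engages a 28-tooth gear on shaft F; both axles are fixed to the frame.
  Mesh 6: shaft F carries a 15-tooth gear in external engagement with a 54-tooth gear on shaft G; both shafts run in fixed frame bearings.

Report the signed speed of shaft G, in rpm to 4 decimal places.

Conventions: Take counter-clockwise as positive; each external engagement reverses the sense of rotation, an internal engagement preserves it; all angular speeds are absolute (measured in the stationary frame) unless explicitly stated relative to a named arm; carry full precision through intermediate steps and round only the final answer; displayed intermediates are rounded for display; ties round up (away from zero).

+1422.3906 rpm

recognized (7 fixed axles, 6 meshes): fixed-axis compound train
mesh 1 [71T→33T]: ω = 2125.0000×71/33 = 4571.9697 rpm, sense flips to −
mesh 2 [27T→27T]: ω = 4571.9697×27/27 = 4571.9697 rpm, sense flips to +
mesh 3 [84T→33T]: ω = 4571.9697×84/33 = 11637.7410 rpm, sense flips to −
mesh 4 [33T→75T]: ω = 11637.7410×33/75 = 5120.6061 rpm, sense flips to +
mesh 5 [28T→28T]: ω = 5120.6061×28/28 = 5120.6061 rpm, sense flips to −
mesh 6 [15T→54T]: ω = 5120.6061×15/54 = 1422.3906 rpm, sense flips to +
signed output speed = +1422.3906 rpm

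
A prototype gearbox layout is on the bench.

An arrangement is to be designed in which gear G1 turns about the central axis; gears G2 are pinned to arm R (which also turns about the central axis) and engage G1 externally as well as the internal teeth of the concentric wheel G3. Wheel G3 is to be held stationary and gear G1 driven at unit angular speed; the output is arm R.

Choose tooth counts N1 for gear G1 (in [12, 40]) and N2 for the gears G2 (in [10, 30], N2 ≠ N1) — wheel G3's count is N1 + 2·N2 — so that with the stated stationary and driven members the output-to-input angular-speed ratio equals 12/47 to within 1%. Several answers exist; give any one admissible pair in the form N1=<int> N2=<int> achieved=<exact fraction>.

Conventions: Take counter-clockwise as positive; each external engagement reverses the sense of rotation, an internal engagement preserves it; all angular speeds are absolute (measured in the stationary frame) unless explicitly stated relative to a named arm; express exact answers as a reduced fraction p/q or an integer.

N1=24 N2=23 achieved=12/47

design class (target 12/47): planetary set
Willis with ω_ring = 0: ω_arm/ω_sun = N1/(N1+N3); set equal to 12/47  ⇒  N3/N1 = 1/(12/47) − 1 = 35/12
N3 = N1 + 2·N2  ⇒  N2/N1 = (N3/N1 − 1)/2 = (35/12 − 1)/2 = 23/24
smallest multiple with N1 ≥ 12 and N2 ≥ 10: k = 1  ⇒  N1 = 1·24 = 24, N2 = 1·23 = 23 (N1 ≤ 40, N2 ≤ 30, N2 ≠ N1 ✓), N3 = 24 + 2·23 = 70
check: N1/(N1+N3) with N1 = 24, N3 = 70 gives 12/47; |achieved − target| = 0 ≤ 3/1175 ✓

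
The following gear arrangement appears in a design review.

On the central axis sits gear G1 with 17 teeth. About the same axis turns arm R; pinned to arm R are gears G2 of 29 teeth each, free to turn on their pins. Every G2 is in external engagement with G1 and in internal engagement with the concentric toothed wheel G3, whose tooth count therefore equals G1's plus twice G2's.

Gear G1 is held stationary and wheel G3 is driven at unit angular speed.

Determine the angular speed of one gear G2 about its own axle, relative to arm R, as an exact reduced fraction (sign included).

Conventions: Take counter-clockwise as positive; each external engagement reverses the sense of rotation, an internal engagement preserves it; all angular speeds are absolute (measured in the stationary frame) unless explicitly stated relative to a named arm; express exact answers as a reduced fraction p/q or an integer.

1275/2668

planetary set (17T centre, 29T on arm, 75T internal) — Willis relation
ring teeth: 17 + 2·29 = 75
17(ω_sun−ω_arm) = −75(ω_ring−ω_arm),  ω_sun = 0, ω_ring = 1
17(0−ω_arm) = −75(1−ω_arm)  ⇒  92·ω_arm = 75  ⇒  ω_arm = 75/92
sun–planet mesh: 17·(0−75/92) = −29·(ω_p−ω_arm)  ⇒  ω_p−ω_arm = 1275/2668
exact speed ratio = 1275/2668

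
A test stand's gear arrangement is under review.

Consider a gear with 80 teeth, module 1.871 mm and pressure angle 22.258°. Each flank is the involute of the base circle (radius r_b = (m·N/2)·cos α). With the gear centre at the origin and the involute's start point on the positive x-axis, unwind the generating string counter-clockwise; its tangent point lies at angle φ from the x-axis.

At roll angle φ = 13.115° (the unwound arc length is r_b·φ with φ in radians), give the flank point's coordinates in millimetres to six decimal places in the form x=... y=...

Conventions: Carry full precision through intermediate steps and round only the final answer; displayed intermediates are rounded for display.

x=71.054331 y=0.275450

recognized (one wheel, involute flank): single-mesh tooth geometry, m = 1.871, N = 80
pitch radius r_p = m·N/2 = 1.871·80/2 = 74.840000
base radius r_b = r_p·cos α = 74.840000·cos 22.258° = 69.263494
roll angle φ = 13.115° = 0.22889993 rad
x = r_b·(cos φ + φ·sin φ) = 71.054331
y = r_b·(sin φ − φ·cos φ) = 0.275450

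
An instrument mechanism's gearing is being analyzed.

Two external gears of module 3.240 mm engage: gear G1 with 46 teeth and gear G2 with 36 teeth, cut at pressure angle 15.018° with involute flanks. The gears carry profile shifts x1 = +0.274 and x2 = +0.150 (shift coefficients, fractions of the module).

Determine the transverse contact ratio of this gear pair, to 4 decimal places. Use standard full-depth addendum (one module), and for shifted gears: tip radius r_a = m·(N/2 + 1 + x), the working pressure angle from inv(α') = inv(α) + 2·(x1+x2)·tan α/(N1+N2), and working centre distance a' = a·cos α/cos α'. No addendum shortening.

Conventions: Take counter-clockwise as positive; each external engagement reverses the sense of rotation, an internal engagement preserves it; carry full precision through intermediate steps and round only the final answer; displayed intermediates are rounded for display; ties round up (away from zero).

class = single-mesh tooth geometry [involute pair 46T × 36T, m = 3.240]
base radii: r_b1 = 71.974730, r_b2 = 56.328049
tip radii: r_a1 = 78.647760, r_a2 = 62.046000
inv(α') = inv(15.018°) + 2·(+0.274+0.150)·tan α/(46+36) = 0.00894686  ⇒  α' = 16.95214°
a' = a·cos α / cos α' = 132.8400·cos 15.018°/cos 16.95214° = 134.130948
action lengths: √(r_a1²−r_b1²) = 31.703445, √(r_a2²−r_b2²) = 26.016475
base pitch p_b = π·m·cos α = 9.831099
CR = (31.703445 + 26.016475 − 134.130948·sin 16.95214°)/9.831099 = 1.893074
contact ratio ≈ 1.8931

1.8931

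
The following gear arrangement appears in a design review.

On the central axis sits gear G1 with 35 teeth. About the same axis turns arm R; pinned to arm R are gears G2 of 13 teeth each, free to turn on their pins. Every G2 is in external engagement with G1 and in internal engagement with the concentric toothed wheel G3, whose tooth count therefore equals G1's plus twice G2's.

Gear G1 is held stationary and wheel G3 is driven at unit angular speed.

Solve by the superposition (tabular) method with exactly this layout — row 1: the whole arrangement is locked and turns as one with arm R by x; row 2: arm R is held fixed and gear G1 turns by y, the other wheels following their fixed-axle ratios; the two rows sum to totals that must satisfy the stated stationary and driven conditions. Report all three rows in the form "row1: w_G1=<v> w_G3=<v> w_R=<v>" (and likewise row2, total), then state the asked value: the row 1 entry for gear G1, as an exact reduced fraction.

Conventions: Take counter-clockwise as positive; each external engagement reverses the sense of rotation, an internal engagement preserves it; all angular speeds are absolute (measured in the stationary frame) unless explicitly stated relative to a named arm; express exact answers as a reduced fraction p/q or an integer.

row1: w_G1=61/96 w_G3=61/96 w_R=61/96
row2: w_G1=-61/96 w_G3=35/96 w_R=0
total: w_G1=0 w_G3=1 w_R=61/96
asked value: 61/96

topology: planetary set — G1 35T / G2 13T / G3 61T, arm = carrier (Willis)
row 1: whole set turns with the arm by x
row 2: sun turns y, ring = −(35/61)·y, arm 0
boundary: total ω_sun = x + y = 0 and total ω_ring = x − (35/61)·y = 1  ⇒  y = -61/96, x = 61/96
row 2 ring = −(35/61)·(-61/96) = 35/96
totals (row 1 + row 2): sun 61/96 + (-61/96) = 0, ring 61/96 + 35/96 = 1, arm 61/96 + 0 = 61/96
asked cell (row1, sun) = 61/96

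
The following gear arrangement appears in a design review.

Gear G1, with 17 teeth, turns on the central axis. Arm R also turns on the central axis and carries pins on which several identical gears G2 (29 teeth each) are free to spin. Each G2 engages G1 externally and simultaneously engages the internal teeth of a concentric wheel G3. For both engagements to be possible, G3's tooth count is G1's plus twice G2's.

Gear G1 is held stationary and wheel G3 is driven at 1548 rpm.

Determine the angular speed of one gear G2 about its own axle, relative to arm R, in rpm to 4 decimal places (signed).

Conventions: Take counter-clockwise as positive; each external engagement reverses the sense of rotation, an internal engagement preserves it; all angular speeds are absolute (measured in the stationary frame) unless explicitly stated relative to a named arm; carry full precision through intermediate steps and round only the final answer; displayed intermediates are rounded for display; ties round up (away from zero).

planetary set (17T centre, 29T on arm, 75T internal) — Willis relation
normalise by the input: solve with ω_ring = 1, then scale by 1548 rpm
ring teeth: 17 + 2·29 = 75
17(ω_sun−ω_arm) = −75(ω_ring−ω_arm),  ω_sun = 0, ω_ring = 1
17(0−ω_arm) = −75(1−ω_arm)  ⇒  92·ω_arm = 75  ⇒  ω_arm = 75/92
sun–planet mesh: 17·(0−75/92) = −29·(ω_p−ω_arm)  ⇒  ω_p−ω_arm = 1275/2668
scale: ω_p−ω_arm = 1275/2668 × 1548 rpm = +739.7676 rpm

+739.7676 rpm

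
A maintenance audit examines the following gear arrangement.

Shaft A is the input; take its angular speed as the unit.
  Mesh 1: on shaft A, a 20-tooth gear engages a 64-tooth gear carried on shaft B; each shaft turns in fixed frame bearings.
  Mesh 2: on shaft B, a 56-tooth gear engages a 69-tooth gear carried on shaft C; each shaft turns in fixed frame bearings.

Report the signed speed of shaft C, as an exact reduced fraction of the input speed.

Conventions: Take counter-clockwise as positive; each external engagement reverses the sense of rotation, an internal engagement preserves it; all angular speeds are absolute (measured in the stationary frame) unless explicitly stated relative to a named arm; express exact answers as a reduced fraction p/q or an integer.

35/138

2-mesh fixed-axis compound train (all bearings frame-fixed)
mesh 1 [20T→64T]: |ω|/ω_in = 1×20/64 = 5/16, sense flips to −
mesh 2 [56T→69T]: |ω|/ω_in = (5/16)×56/69 = 35/138, sense flips to +
signed output speed (× input speed) = 35/138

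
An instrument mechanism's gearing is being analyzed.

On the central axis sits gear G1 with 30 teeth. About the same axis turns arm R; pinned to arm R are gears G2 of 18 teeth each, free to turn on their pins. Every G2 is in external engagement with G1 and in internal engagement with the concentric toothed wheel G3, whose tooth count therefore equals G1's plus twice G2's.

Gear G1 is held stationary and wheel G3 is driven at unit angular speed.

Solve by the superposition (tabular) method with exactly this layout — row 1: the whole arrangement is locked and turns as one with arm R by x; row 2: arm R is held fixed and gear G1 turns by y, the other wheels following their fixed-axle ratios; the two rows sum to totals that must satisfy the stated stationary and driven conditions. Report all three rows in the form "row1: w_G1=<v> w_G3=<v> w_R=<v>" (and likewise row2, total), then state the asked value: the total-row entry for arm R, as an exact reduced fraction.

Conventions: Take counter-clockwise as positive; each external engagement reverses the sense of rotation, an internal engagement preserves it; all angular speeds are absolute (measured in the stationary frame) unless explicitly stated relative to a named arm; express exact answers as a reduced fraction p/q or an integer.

topology: planetary set — G1 30T / G2 18T / G3 66T, arm = carrier (Willis)
row 1 — lock + rotate with arm: ω_sun = ω_ring = ω_arm = x
row 2: sun turns y, ring = −(30/66)·y, arm 0
boundary: total ω_sun = x + y = 0 and total ω_ring = x − (30/66)·y = 1  ⇒  y = -11/16, x = 11/16
row 2 ring = −(30/66)·(-11/16) = 5/16
totals (row 1 + row 2): sun 11/16 + (-11/16) = 0, ring 11/16 + 5/16 = 1, arm 11/16 + 0 = 11/16
asked cell (total, arm) = 11/16

row1: w_G1=11/16 w_G3=11/16 w_R=11/16
row2: w_G1=-11/16 w_G3=5/16 w_R=0
total: w_G1=0 w_G3=1 w_R=11/16
asked value: 11/16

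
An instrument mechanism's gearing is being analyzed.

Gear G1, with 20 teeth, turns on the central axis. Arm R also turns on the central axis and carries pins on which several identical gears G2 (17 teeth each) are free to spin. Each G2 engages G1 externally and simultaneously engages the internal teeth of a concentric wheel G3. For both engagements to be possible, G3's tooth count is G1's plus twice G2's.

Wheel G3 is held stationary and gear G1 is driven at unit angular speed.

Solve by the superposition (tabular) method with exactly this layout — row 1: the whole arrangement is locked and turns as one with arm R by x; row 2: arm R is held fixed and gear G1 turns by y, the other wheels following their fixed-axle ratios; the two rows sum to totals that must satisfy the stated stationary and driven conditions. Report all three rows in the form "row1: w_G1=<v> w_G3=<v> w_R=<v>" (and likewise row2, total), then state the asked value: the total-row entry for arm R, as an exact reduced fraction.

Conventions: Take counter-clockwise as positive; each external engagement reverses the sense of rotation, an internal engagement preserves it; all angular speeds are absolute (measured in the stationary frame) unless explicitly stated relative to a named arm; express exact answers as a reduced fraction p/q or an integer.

row1: w_G1=10/37 w_G3=10/37 w_R=10/37
row2: w_G1=27/37 w_G3=-10/37 w_R=0
total: w_G1=1 w_G3=0 w_R=10/37
asked value: 10/37

class = planetary set [G3 = 20+2·17 = 54; Willis about the carrier]
superposition row 1 [locked train]: every member turns x
superposition row 2 [arm held]: sun y, ring −(20/54)·y, arm 0
boundary: total ω_ring = x − (20/54)·y = 0 and total ω_sun = x + y = 1  ⇒  y = 27/37, x = 10/37
row 2 ring = −(20/54)·27/37 = -10/37
totals (row 1 + row 2): sun 10/37 + 27/37 = 1, ring 10/37 + (-10/37) = 0, arm 10/37 + 0 = 10/37
asked cell (total, arm) = 10/37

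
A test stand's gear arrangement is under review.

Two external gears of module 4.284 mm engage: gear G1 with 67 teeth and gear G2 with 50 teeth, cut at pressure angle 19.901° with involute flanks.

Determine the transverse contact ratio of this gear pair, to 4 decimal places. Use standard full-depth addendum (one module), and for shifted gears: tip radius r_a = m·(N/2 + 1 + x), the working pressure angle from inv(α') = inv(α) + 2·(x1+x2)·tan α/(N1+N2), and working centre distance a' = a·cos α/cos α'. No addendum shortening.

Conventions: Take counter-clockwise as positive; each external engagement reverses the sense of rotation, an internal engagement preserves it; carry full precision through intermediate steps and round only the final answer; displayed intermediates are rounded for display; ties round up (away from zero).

1.7836

topology: single-mesh involute geometry — m = 4.284, 67T/50T pair
base radii: r_b1 = 134.943658, r_b2 = 100.704222
tip radii: r_a1 = 147.798000, r_a2 = 111.384000
no profile shift: α' = α, a' = a
action lengths: √(r_a1²−r_b1²) = 60.286467, √(r_a2²−r_b2²) = 47.592595
base pitch p_b = π·m·cos α = 12.654866
CR = (60.286467 + 47.592595 − 250.614000·sin 19.90100°)/12.654866 = 1.783588
contact ratio ≈ 1.7836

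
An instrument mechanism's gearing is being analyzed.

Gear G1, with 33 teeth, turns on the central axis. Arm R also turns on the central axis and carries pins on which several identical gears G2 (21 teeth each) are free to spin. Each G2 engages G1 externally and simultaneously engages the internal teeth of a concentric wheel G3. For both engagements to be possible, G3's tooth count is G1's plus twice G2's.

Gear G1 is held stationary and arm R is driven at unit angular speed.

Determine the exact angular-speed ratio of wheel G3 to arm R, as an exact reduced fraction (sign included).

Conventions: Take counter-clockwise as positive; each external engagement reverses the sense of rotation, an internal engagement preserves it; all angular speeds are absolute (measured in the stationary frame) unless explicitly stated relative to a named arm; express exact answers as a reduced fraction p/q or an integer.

recognized (axles ride arm R): planetary set, 33/21/75 teeth
ring teeth: 33 + 2·21 = 75
33(ω_sun−ω_arm) = −75(ω_ring−ω_arm),  ω_sun = 0, ω_arm = 1
ω_ring = 1 − (33/75)(0−1) = 36/25
ω_out/ω_in = 36/25

36/25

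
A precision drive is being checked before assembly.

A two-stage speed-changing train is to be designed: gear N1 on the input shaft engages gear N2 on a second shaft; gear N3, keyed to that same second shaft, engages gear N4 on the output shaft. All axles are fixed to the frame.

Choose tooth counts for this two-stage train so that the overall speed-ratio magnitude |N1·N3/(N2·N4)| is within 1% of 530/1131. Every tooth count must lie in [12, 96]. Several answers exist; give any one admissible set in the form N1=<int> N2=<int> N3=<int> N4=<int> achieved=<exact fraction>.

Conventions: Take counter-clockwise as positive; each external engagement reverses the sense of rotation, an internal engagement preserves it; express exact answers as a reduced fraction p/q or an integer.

N1=20 N2=26 N3=53 N4=87 achieved=530/1131

design class (target 530/1131): fixed-axis compound train
target = 530/1131 in lowest terms: an exact hit needs N1·N3 = k·530 and N2·N4 = k·1131 for one integer k, every count in [12, 96]; additionally prefer no 1:1 stage (N1 ≠ N2, N3 ≠ N4)
k = 1: no 1:1-free in-range split of k·530 and k·1131 into factor pairs; take k = 2
k = 2: N1·N3 = 1060 = 20·53, N2·N4 = 2262 = 26·87
achieved = 20·53/(26·87) = 530/1131; |achieved − target| = 0 ≤ 53/11310 ✓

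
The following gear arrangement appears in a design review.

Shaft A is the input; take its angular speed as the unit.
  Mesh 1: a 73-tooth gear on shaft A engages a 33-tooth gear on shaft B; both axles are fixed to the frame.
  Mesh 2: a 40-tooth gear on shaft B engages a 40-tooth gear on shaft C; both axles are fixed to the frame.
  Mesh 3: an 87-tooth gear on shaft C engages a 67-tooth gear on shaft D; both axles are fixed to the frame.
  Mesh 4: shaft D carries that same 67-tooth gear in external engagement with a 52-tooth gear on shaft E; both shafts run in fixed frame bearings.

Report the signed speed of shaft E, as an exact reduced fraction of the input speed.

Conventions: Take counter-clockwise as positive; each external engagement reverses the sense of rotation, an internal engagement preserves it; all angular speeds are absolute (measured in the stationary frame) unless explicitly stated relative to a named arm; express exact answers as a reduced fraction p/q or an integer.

2117/572

4-mesh fixed-axis compound train (all bearings frame-fixed)
mesh 1 [73T→33T]: |ω|/ω_in = 1×73/33 = 73/33, sense flips to −
mesh 2 [40T→40T]: |ω|/ω_in = (73/33)×40/40 = 73/33, sense flips to +
mesh 3 [87T→67T]: |ω|/ω_in = (73/33)×87/67 = 2117/737, sense flips to −
mesh 4 [67T→52T]: |ω|/ω_in = (2117/737)×67/52 = 2117/572, sense flips to +
signed output speed (× input speed) = 2117/572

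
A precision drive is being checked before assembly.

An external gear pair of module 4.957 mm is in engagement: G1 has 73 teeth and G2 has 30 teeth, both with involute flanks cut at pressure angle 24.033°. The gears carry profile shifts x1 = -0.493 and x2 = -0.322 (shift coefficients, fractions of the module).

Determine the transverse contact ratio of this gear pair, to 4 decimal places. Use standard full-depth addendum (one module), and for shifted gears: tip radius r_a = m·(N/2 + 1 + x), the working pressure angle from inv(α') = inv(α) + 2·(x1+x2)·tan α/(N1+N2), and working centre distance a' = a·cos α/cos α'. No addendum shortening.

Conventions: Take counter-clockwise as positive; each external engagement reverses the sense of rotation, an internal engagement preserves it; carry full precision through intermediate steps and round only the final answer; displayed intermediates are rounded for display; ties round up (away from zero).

1.7108

class = single-mesh tooth geometry [involute pair 73T × 30T, m = 4.957]
base radii: r_b1 = 165.245824, r_b2 = 67.909243
tip radii: r_a1 = 183.443699, r_a2 = 77.715846
inv(α') = inv(24.033°) + 2·(-0.493-0.322)·tan α/(73+30) = 0.01940724  ⇒  α' = 21.77043°
a' = a·cos α / cos α' = 255.2855·cos 24.033°/cos 21.77043° = 251.061423
action lengths: √(r_a1²−r_b1²) = 79.658072, √(r_a2²−r_b2²) = 37.790045
base pitch p_b = π·m·cos α = 14.222879
CR = (79.658072 + 37.790045 − 251.061423·sin 21.77043°)/14.222879 = 1.710787
contact ratio ≈ 1.7108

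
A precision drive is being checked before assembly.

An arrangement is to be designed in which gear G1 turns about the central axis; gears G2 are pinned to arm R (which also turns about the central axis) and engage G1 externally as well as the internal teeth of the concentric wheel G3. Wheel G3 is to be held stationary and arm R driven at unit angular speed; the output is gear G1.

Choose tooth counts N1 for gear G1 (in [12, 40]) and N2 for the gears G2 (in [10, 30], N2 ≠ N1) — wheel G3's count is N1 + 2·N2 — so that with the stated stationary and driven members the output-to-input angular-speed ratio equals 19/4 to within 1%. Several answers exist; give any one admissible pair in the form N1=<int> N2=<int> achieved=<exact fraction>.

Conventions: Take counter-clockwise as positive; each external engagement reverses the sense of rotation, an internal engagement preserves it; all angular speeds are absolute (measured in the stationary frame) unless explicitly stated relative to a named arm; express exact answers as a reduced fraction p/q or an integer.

planetary set to be sized for 19/4 (Willis relation)
Willis with ω_ring = 0: ω_sun/ω_arm = (N1+N3)/N1; set equal to 19/4  ⇒  N3/N1 = 19/4 − 1 = 15/4
N3 = N1 + 2·N2  ⇒  N2/N1 = (N3/N1 − 1)/2 = (15/4 − 1)/2 = 11/8
smallest multiple with N1 ≥ 12 and N2 ≥ 10: k = 2  ⇒  N1 = 2·8 = 16, N2 = 2·11 = 22 (N1 ≤ 40, N2 ≤ 30, N2 ≠ N1 ✓), N3 = 16 + 2·22 = 60
check: (N1+N3)/N1 with N1 = 16, N3 = 60 gives 19/4; |achieved − target| = 0 ≤ 19/400 ✓

N1=16 N2=22 achieved=19/4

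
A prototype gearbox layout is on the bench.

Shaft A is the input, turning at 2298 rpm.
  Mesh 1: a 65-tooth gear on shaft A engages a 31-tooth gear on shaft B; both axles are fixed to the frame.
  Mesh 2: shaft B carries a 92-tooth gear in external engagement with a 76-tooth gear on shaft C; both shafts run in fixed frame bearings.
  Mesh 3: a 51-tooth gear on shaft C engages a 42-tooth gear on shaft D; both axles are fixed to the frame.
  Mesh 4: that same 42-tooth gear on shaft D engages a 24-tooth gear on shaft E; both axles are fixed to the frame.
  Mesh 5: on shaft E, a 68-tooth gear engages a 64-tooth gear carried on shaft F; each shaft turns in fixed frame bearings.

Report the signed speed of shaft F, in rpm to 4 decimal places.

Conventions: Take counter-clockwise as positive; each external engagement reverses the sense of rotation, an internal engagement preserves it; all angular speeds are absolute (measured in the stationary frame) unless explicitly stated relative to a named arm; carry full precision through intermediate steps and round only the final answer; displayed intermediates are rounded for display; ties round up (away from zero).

-13169.3335 rpm

5-mesh fixed-axis compound train (all bearings frame-fixed)
mesh 1 [65T→31T]: ω = 2298.0000×65/31 = 4818.3871 rpm, sense flips to −
mesh 2 [92T→76T]: ω = 4818.3871×92/76 = 5832.7844 rpm, sense flips to +
mesh 3 [51T→42T]: ω = 5832.7844×51/42 = 7082.6667 rpm, sense flips to −
mesh 4 [42T→24T]: ω = 7082.6667×42/24 = 12394.6668 rpm, sense flips to +
mesh 5 [68T→64T]: ω = 12394.6668×68/64 = 13169.3335 rpm, sense flips to −
signed output speed = -13169.3335 rpm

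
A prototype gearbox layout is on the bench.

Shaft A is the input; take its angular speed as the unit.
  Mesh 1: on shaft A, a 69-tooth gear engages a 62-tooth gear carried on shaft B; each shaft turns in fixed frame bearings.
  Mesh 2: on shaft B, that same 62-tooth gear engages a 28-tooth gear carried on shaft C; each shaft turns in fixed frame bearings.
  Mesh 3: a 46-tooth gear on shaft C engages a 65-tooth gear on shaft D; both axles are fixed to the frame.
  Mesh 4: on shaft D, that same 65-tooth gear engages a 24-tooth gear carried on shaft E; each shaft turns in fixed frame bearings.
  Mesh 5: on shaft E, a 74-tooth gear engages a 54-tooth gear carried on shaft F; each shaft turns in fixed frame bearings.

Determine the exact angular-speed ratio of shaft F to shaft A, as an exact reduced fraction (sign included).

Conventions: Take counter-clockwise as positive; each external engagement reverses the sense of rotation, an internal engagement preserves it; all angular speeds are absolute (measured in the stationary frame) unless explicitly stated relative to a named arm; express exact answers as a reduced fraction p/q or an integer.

-19573/3024

class = fixed-axis compound train [5 meshes; 5 ratios multiply, 5 sense flips]
mesh 1 [69T→62T]: running ratio 69/62, sense −
mesh 2 [62T→28T]: running ratio 69/28, sense +
mesh 3 [46T→65T]: running ratio 1587/910, sense −
mesh 4 [65T→24T]: running ratio 529/112, sense +
mesh 5 [74T→54T]: running ratio 19573/3024, sense −
ω_out/ω_in = -19573/3024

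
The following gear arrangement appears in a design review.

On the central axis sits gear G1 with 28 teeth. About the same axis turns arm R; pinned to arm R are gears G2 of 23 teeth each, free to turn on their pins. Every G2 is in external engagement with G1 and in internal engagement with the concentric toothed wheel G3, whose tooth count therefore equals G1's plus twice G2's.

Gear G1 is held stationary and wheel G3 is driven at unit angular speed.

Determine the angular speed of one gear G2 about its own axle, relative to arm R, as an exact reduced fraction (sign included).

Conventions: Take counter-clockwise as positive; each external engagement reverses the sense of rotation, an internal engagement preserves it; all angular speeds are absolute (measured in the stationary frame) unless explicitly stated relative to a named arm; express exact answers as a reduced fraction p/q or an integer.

planetary set (28T centre, 23T on arm, 74T internal) — Willis relation
ring teeth: 28 + 2·23 = 74
28(ω_sun−ω_arm) = −74(ω_ring−ω_arm),  ω_sun = 0, ω_ring = 1
28(0−ω_arm) = −74(1−ω_arm)  ⇒  102·ω_arm = 74  ⇒  ω_arm = 37/51
sun–planet mesh: 28·(0−37/51) = −23·(ω_p−ω_arm)  ⇒  ω_p−ω_arm = 1036/1173
exact speed ratio = 1036/1173

1036/1173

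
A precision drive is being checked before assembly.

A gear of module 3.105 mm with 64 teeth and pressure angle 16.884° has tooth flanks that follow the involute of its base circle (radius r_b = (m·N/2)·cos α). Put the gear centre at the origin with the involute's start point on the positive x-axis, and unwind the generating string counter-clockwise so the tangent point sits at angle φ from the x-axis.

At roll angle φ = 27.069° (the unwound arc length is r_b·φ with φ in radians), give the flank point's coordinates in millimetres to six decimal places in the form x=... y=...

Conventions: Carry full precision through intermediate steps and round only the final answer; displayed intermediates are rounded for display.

x=105.102997 y=3.267974

class = single-mesh tooth geometry [base-circle involute, m = 3.105, 64T]
pitch radius r_p = m·N/2 = 3.105·64/2 = 99.360000
base radius r_b = r_p·cos α = 99.360000·cos 16.884° = 95.077060
roll angle φ = 27.069° = 0.47244318 rad
x = r_b·(cos φ + φ·sin φ) = 105.102997
y = r_b·(sin φ − φ·cos φ) = 3.267974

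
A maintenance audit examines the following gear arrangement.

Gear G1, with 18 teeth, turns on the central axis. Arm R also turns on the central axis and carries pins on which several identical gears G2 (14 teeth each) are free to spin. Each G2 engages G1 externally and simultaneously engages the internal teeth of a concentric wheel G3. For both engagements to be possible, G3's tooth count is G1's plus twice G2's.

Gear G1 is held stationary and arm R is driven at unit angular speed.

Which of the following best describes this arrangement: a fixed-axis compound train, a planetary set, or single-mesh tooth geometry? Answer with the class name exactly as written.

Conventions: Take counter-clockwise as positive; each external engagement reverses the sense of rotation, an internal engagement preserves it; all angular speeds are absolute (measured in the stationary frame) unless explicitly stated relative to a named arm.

planetary set (18T centre, 14T on arm, 46T internal) — Willis relation
classification: planetary set

planetary set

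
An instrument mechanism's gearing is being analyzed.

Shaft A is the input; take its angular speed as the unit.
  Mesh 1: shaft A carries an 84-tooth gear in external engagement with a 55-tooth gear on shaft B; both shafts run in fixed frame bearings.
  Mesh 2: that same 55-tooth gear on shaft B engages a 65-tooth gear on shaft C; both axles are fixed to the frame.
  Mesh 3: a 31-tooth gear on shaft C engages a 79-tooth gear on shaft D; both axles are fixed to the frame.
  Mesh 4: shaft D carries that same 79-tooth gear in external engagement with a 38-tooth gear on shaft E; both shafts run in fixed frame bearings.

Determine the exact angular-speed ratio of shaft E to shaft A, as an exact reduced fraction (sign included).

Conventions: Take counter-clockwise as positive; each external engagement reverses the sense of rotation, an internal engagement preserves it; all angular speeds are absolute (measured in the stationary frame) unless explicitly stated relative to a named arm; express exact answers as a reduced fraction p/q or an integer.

1302/1235

class = fixed-axis compound train [4 meshes; 4 ratios multiply, 4 sense flips]
mesh 1 [84T→55T]: running ratio 84/55, sense −
mesh 2 [55T→65T]: running ratio 84/65, sense +
mesh 3 [31T→79T]: running ratio 2604/5135, sense −
mesh 4 [79T→38T]: running ratio 1302/1235, sense +
ω_out/ω_in = 1302/1235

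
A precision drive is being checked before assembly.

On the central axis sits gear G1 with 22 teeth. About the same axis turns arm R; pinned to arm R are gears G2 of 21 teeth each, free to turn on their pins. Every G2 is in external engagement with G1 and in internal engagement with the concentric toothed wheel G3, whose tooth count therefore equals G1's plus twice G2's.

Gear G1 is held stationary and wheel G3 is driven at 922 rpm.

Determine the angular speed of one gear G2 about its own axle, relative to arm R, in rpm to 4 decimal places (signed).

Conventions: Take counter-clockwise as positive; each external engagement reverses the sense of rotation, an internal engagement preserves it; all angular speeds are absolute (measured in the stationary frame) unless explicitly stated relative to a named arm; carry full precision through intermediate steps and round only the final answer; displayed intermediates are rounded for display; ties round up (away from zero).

+718.8128 rpm

topology: planetary set — G1 22T / G2 21T / G3 64T, arm = carrier (Willis)
normalise by the input: solve with ω_ring = 1, then scale by 922 rpm
ring teeth: 22 + 2·21 = 64
22(ω_sun−ω_arm) = −64(ω_ring−ω_arm),  ω_sun = 0, ω_ring = 1
22(0−ω_arm) = −64(1−ω_arm)  ⇒  86·ω_arm = 64  ⇒  ω_arm = 32/43
sun–planet mesh: 22·(0−32/43) = −21·(ω_p−ω_arm)  ⇒  ω_p−ω_arm = 704/903
scale: ω_p−ω_arm = 704/903 × 922 rpm = +718.8128 rpm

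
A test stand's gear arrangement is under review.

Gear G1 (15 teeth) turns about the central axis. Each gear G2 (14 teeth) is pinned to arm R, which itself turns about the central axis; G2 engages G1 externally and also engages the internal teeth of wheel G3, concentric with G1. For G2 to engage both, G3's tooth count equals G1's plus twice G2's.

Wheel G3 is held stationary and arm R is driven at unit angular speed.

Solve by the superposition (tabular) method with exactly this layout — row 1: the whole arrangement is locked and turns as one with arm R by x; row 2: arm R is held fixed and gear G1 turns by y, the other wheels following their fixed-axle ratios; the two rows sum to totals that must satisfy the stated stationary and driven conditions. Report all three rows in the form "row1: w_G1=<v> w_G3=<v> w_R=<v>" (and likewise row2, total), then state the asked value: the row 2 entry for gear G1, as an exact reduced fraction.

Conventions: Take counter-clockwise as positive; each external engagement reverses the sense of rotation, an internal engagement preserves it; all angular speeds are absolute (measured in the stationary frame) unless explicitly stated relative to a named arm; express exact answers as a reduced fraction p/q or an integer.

recognized (axles ride arm R): planetary set, 15/14/43 teeth
row 1 (train locked, turned with arm): all members turn x
row 2 (arm held, sun turns y): ω_ring = −(15/43)·y, ω_arm = 0
boundary: total ω_ring = x − (15/43)·y = 0 and total ω_arm = x = 1  ⇒  y = 43/15, x = 1
row 2 ring = −(15/43)·43/15 = -1
totals (row 1 + row 2): sun 1 + 43/15 = 58/15, ring 1 + (-1) = 0, arm 1 + 0 = 1
asked cell (row2, sun) = 43/15

row1: w_G1=1 w_G3=1 w_R=1
row2: w_G1=43/15 w_G3=-1 w_R=0
total: w_G1=58/15 w_G3=0 w_R=1
asked value: 43/15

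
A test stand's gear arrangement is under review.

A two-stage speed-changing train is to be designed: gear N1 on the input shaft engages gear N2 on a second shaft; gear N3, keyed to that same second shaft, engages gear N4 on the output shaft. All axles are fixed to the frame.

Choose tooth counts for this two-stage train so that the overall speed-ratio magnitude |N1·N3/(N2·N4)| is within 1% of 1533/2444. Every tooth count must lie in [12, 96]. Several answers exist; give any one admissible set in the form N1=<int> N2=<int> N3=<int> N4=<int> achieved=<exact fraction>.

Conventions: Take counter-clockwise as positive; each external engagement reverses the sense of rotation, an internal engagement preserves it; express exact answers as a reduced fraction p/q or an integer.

N1=21 N2=26 N3=73 N4=94 achieved=1533/2444

topology: fixed-axis compound train — 2 stages, target 1533/2444
target = 1533/2444 in lowest terms: an exact hit needs N1·N3 = k·1533 and N2·N4 = k·2444 for one integer k, every count in [12, 96]; additionally prefer no 1:1 stage (N1 ≠ N2, N3 ≠ N4)
k = 1: N1·N3 = 1533 = 21·73, N2·N4 = 2444 = 26·94
achieved = 21·73/(26·94) = 1533/2444; |achieved − target| = 0 ≤ 1533/244400 ✓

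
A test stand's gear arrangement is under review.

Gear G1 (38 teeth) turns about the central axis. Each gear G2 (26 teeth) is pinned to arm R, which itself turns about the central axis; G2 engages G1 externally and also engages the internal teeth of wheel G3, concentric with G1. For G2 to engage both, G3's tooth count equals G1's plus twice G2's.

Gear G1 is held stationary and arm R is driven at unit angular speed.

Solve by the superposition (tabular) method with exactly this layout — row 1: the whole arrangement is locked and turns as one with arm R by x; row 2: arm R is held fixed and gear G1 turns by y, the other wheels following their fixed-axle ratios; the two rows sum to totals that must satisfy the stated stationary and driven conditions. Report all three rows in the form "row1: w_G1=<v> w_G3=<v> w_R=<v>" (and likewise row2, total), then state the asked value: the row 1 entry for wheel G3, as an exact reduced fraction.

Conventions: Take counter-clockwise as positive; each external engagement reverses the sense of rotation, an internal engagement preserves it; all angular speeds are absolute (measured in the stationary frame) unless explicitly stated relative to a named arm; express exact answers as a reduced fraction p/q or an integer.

planetary set (38T centre, 26T on arm, 90T internal) — Willis relation
row 1: whole set turns with the arm by x
superposition row 2 [arm held]: sun y, ring −(38/90)·y, arm 0
boundary: total ω_sun = x + y = 0 and total ω_arm = x = 1  ⇒  y = -1, x = 1
row 2 ring = −(38/90)·(-1) = 19/45
totals (row 1 + row 2): sun 1 + (-1) = 0, ring 1 + 19/45 = 64/45, arm 1 + 0 = 1
asked cell (row1, ring) = 1

row1: w_G1=1 w_G3=1 w_R=1
row2: w_G1=-1 w_G3=19/45 w_R=0
total: w_G1=0 w_G3=64/45 w_R=1
asked value: 1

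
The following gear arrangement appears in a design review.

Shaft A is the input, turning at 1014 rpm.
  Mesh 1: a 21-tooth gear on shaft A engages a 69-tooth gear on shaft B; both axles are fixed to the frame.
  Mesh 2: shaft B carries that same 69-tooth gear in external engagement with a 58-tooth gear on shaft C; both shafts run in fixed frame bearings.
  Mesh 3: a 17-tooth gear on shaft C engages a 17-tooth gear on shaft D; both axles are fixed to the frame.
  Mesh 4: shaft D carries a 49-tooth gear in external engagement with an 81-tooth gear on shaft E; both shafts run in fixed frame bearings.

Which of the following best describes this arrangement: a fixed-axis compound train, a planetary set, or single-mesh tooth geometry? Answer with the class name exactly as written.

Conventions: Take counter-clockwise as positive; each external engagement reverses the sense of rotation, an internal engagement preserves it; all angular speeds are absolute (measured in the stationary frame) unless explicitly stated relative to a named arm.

topology: fixed-axis compound train — 4 meshes, A→E
classification: fixed-axis compound train

fixed-axis compound train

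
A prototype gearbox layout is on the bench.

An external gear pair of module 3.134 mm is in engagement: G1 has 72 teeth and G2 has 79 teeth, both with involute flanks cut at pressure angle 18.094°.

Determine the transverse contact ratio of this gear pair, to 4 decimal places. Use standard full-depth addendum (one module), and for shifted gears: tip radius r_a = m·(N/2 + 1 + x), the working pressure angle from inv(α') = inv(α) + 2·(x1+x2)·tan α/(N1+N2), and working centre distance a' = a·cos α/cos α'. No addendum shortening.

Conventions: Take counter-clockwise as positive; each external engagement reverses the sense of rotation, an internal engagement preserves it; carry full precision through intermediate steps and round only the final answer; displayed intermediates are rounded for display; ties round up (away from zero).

1.9440

topology: single-mesh involute geometry — m = 3.134, 72T/79T pair
base radii: r_b1 = 107.244657, r_b2 = 117.671221
tip radii: r_a1 = 115.958000, r_a2 = 126.927000
no profile shift: α' = α, a' = a
action lengths: √(r_a1²−r_b1²) = 44.100355, √(r_a2²−r_b2²) = 47.580953
base pitch p_b = π·m·cos α = 9.358862
CR = (44.100355 + 47.580953 − 236.617000·sin 18.09400°)/9.358862 = 1.943990
contact ratio ≈ 1.9440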